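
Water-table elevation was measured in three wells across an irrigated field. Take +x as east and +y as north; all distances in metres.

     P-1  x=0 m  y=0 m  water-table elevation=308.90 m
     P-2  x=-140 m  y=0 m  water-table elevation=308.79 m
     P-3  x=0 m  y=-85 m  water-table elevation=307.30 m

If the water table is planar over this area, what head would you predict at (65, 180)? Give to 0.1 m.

∂h/∂x = (308.79 − 308.90) / (-140 − 0) = +0.0007857
∂h/∂y = (307.30 − 308.90) / (-85 − 0) = +0.01882
h(65, 180) = 308.90 + (+0.0007857)·(65) + (+0.01882)·(180) = 308.90 +0.051 +3.388 = 312.339 m.

312.3 m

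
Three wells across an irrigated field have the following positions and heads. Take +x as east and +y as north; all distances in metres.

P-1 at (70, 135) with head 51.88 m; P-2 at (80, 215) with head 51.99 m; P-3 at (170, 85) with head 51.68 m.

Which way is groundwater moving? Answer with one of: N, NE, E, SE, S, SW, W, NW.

SE

Differences from P-1: to P-2 (Δx, Δy, Δh) = (10, 80, +0.11); to P-3 = (100, -50, -0.20).
Determinant of the coordinate differences = 10·(-50) − 100·80 = -8500.
∂h/∂x = [(+0.11)·(-50) − (-0.20)·80] / -8500 = -0.001235
∂h/∂y = [10·(-0.20) − 100·(+0.11)] / -8500 = +0.001529
Flow = −∇h = (+0.001235 east, -0.001529 north), which points southeast.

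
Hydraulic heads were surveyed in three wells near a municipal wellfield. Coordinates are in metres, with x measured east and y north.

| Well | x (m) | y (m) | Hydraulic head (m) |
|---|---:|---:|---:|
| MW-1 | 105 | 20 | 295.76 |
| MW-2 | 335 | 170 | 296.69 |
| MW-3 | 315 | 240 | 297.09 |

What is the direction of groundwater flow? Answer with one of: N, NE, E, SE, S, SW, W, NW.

With h = a·x + b·y + c and MW-1 as origin, the differences give:
  230·a + 150·b = +0.93
  210·a + 220·b = +1.33
Eliminate b (×220 and ×150, subtract): 19100·a = 5.100 → a = ∂h/∂x = +0.0002670
Back-substitute: b = ∂h/∂y = +0.005791.
Flow = −∇h = (-0.0002670 east, -0.005791 north), which points south.

S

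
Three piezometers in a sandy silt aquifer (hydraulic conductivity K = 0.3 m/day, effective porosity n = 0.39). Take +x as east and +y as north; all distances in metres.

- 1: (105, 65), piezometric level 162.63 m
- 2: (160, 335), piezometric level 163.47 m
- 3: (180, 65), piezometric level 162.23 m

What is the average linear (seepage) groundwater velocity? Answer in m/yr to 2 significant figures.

Differences from 1: to 2 (Δx, Δy, Δh) = (55, 270, +0.84); to 3 = (75, 0, -0.40).
Determinant of the coordinate differences = 55·0 − 75·270 = -20250.
∂h/∂x = [(+0.84)·0 − (-0.40)·270] / -20250 = -0.005333
∂h/∂y = [55·(-0.40) − 75·(+0.84)] / -20250 = +0.004198
|∇h| = √(-0.005333² + 0.004198²) = 0.006787
Seepage velocity v = K·i/n = 0.3 × 0.006787 / 0.39 = 0.005221 m/day = 1.907 m/yr.

1.9 m/yr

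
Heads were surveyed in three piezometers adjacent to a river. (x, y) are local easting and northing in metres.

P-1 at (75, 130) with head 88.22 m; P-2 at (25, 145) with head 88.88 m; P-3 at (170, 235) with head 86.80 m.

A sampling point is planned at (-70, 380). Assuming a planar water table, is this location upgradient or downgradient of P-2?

upgradient

Three-point gradient (reference P-1): Δ to P-2 = (-50, 15, +0.66), Δ to P-3 = (95, 105, -1.42).
∂h/∂x = -0.01357, ∂h/∂y = -0.001243 (det = -6675).
Head at (-70, 380) = 88.22 + (-0.01357)·(-145) + (-0.001243)·(250) = 89.88 m.
That is higher than the 88.88 m at P-2, so the point is upgradient.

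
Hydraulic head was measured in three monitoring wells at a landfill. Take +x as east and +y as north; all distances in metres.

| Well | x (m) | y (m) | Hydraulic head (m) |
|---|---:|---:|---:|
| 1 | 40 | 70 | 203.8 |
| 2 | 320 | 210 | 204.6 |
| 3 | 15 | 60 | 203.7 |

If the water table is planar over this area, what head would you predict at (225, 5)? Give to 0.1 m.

With h = a·x + b·y + c and 1 as origin, the differences give:
  280·a + 140·b = +0.8
  (-25)·a + (-10)·b = -0.1
Eliminate b (×(-10) and ×140, subtract): 700·a = 6.00 → a = ∂h/∂x = +0.008571
Back-substitute: b = ∂h/∂y = -0.01143.
h(225, 5) = 203.8 + (+0.008571)·(185) + (-0.01143)·(-65) = 203.8 +1.586 +0.743 = 206.129 m.

206.1 m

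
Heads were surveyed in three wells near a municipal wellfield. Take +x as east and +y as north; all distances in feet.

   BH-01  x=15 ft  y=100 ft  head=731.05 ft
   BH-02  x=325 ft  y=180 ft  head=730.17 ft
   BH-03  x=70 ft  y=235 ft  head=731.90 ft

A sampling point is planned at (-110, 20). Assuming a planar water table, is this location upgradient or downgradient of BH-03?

With h = a·x + b·y + c and BH-01 as origin, the differences give:
  310·a + 80·b = -0.88
  55·a + 135·b = +0.85
Eliminate b (×135 and ×80, subtract): 37450·a = -186.800 → a = ∂h/∂x = -0.004988
Back-substitute: b = ∂h/∂y = +0.008328.
Head at (-110, 20) = 731.05 + (-0.004988)·(-125) + (+0.008328)·(-80) = 731.01 ft.
That is lower than the 731.90 ft at BH-03, so the point is downgradient.

downgradient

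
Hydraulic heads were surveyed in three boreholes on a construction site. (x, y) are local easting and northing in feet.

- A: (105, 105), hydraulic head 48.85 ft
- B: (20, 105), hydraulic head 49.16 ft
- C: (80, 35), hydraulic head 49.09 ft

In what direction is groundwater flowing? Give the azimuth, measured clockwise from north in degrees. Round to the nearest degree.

Taking A as reference: B−A = (-85, 0, +0.31); C−A = (-25, -70, +0.24).
Determinant of the coordinate differences = (-85)·(-70) − (-25)·0 = 5950.
∂h/∂x = [(+0.31)·(-70) − (+0.24)·0] / 5950 = -0.003647
∂h/∂y = [(-85)·(+0.24) − (-25)·(+0.31)] / 5950 = -0.002126
Flow direction (−∇h) has components (+0.003647 E, +0.002126 N).
Azimuth = atan2(E, N) = atan2(+0.003647, +0.002126) = 59.8° ≈ 060°.

060°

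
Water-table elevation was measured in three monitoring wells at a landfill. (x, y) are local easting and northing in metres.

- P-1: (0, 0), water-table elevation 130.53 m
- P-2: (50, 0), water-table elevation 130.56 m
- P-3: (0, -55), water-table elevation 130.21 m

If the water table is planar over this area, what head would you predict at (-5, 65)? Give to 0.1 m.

130.9 m

∂h/∂x = (130.56 − 130.53) / (50 − 0) = +0.0006000
∂h/∂y = (130.21 − 130.53) / (-55 − 0) = +0.005818
h(-5, 65) = 130.53 + (+0.0006000)·(-5) + (+0.005818)·(65) = 130.53 -0.003 +0.378 = 130.905 m.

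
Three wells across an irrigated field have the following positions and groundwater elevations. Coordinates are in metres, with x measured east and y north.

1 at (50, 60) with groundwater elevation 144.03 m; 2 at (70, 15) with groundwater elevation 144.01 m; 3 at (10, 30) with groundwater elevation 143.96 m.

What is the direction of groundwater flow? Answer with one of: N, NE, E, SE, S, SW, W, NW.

Taking 1 as reference: 2−1 = (20, -45, -0.02); 3−1 = (-40, -30, -0.07).
Determinant of the coordinate differences = 20·(-30) − (-40)·(-45) = -2400.
∂h/∂x = [(-0.02)·(-30) − (-0.07)·(-45)] / -2400 = +0.001062
∂h/∂y = [20·(-0.07) − (-40)·(-0.02)] / -2400 = +0.0009167
Flow = −∇h = (-0.001062 east, -0.0009167 north), which points southwest.

SW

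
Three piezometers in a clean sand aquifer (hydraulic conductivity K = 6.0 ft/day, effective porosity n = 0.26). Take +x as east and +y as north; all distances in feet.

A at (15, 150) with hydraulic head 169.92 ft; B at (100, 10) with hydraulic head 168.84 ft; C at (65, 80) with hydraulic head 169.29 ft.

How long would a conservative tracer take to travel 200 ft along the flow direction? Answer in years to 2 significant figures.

Taking A as reference: B−A = (85, -140, -1.08); C−A = (50, -70, -0.63).
Solve a·Δx + b·Δy = Δh: det = 85·(-70) − 50·(-140) = 1050.
∂h/∂x = [(-1.08)·(-70) − (-0.63)·(-140)] / 1050 = -0.01200
∂h/∂y = [85·(-0.63) − 50·(-1.08)] / 1050 = +0.0004286
|∇h| = √(-0.01200² + 0.0004286²) = 0.01201
Seepage velocity v = K·i/n = 6.0 × 0.01201 / 0.26 = 0.2772 ft/day.
t = 200 / 0.2772 = 721.5 days = 1.98 years.

2.0 years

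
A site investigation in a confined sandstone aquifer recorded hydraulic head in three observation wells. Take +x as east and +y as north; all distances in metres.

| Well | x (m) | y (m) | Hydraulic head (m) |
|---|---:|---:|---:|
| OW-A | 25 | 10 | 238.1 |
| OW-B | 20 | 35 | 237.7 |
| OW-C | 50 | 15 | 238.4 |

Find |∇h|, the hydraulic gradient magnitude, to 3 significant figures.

With h = a·x + b·y + c and OW-A as origin, the differences give:
  (-5)·a + 25·b = -0.4
  25·a + 5·b = +0.3
Eliminate b (×5 and ×25, subtract): -650·a = -9.50 → a = ∂h/∂x = +0.01462
Back-substitute: b = ∂h/∂y = -0.01308.
|∇h| = √(0.01462² + -0.01308²) = 0.01962

0.0196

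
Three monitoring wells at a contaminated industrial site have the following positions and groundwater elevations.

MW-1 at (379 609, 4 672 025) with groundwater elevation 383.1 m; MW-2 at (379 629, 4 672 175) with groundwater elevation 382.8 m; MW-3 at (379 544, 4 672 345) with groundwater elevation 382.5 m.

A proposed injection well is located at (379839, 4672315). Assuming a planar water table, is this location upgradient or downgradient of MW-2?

downgradient

Taking MW-1 as reference: MW-2−MW-1 = (20, 150, -0.3); MW-3−MW-1 = (-65, 320, -0.6).
Solve a·Δx + b·Δy = Δh: det = 20·320 − (-65)·150 = 16150.
∂h/∂x = [(-0.3)·320 − (-0.6)·150] / 16150 = -0.0003715
∂h/∂y = [20·(-0.6) − (-65)·(-0.3)] / 16150 = -0.001950
Head at (379839, 4672315) = 383.1 + (-0.0003715)·(230) + (-0.001950)·(290) = 382.45 m.
That is lower than the 382.8 m at MW-2, so the point is downgradient.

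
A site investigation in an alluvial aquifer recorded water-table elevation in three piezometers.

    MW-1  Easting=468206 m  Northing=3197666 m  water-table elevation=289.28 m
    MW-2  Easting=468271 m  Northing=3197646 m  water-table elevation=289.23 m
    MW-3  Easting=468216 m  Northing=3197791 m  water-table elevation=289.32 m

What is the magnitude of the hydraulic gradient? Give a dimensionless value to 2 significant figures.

With h = a·x + b·y + c and MW-1 as origin, the differences give:
  65·a + (-20)·b = -0.05
  10·a + 125·b = +0.04
Eliminate b (×125 and ×(-20), subtract): 8325·a = -5.450 → a = ∂h/∂x = -0.0006547
Back-substitute: b = ∂h/∂y = +0.0003724.
|∇h| = √(-0.0006547² + 0.0003724²) = 0.0007532

0.00075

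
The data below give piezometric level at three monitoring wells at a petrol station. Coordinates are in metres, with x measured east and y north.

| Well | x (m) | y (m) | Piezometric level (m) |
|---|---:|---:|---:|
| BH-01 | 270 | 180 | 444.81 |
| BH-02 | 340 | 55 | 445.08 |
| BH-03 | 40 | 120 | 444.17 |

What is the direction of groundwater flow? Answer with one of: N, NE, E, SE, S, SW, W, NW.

W

Taking BH-01 as reference: BH-02−BH-01 = (70, -125, +0.27); BH-03−BH-01 = (-230, -60, -0.64).
Determinant of the coordinate differences = 70·(-60) − (-230)·(-125) = -32950.
∂h/∂x = [(+0.27)·(-60) − (-0.64)·(-125)] / -32950 = +0.002920
∂h/∂y = [70·(-0.64) − (-230)·(+0.27)] / -32950 = -0.0005250
Flow = −∇h = (-0.002920 east, +0.0005250 north), which points west.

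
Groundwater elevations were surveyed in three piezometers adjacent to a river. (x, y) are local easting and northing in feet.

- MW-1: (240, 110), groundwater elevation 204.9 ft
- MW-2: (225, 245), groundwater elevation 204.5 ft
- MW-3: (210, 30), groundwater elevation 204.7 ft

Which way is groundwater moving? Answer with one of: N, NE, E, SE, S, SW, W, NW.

Taking MW-1 as reference: MW-2−MW-1 = (-15, 135, -0.4); MW-3−MW-1 = (-30, -80, -0.2).
Determinant of the coordinate differences = (-15)·(-80) − (-30)·135 = 5250.
∂h/∂x = [(-0.4)·(-80) − (-0.2)·135] / 5250 = +0.01124
∂h/∂y = [(-15)·(-0.2) − (-30)·(-0.4)] / 5250 = -0.001714
Flow = −∇h = (-0.01124 east, +0.001714 north), which points west.

W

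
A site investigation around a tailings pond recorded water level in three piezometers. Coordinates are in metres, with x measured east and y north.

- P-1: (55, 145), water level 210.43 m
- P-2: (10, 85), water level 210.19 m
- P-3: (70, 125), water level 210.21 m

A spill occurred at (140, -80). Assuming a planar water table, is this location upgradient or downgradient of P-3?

Taking P-1 as reference: P-2−P-1 = (-45, -60, -0.24); P-3−P-1 = (15, -20, -0.22).
Solve a·Δx + b·Δy = Δh: det = (-45)·(-20) − 15·(-60) = 1800.
∂h/∂x = [(-0.24)·(-20) − (-0.22)·(-60)] / 1800 = -0.004667
∂h/∂y = [(-45)·(-0.22) − 15·(-0.24)] / 1800 = +0.007500
Head at (140, -80) = 210.43 + (-0.004667)·(85) + (+0.007500)·(-225) = 208.35 m.
That is lower than the 210.21 m at P-3, so the point is downgradient.

downgradient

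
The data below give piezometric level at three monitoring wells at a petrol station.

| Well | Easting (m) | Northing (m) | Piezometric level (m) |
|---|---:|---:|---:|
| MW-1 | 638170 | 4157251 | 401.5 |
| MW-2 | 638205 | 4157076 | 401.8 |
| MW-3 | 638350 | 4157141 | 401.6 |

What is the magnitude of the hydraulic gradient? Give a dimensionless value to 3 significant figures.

Differences from MW-1: to MW-2 (Δx, Δy, Δh) = (35, -175, +0.3); to MW-3 = (180, -110, +0.1).
Determinant of the coordinate differences = 35·(-110) − 180·(-175) = 27650.
∂h/∂x = [(+0.3)·(-110) − (+0.1)·(-175)] / 27650 = -0.0005606
∂h/∂y = [35·(+0.1) − 180·(+0.3)] / 27650 = -0.001826
|∇h| = √(-0.0005606² + -0.001826²) = 0.00191

0.00191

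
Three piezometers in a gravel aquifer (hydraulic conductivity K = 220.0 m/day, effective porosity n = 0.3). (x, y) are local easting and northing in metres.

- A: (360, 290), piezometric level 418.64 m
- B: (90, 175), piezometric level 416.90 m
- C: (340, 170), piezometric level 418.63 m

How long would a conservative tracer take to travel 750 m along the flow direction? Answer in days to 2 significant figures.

150 days

Taking A as reference: B−A = (-270, -115, -1.74); C−A = (-20, -120, -0.01).
Solve a·Δx + b·Δy = Δh: det = (-270)·(-120) − (-20)·(-115) = 30100.
∂h/∂x = [(-1.74)·(-120) − (-0.01)·(-115)] / 30100 = +0.006899
∂h/∂y = [(-270)·(-0.01) − (-20)·(-1.74)] / 30100 = -0.001066
|∇h| = √(0.006899² + -0.001066²) = 0.006981
Seepage velocity v = K·i/n = 220.0 × 0.006981 / 0.3 = 5.119 m/day.
t = 750 / 5.119 = 146.5 days.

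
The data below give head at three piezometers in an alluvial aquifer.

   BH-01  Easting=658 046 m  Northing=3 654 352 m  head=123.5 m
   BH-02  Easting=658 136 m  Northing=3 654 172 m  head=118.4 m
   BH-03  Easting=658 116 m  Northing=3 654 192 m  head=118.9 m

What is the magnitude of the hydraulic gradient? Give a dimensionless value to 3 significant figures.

Three-point gradient (reference BH-01): Δ to BH-02 = (90, -180, -5.1), Δ to BH-03 = (70, -160, -4.6).
∂h/∂x = +0.006667, ∂h/∂y = +0.03167 (det = -1800).
|∇h| = √(0.006667² + 0.03167²) = 0.03236

0.0324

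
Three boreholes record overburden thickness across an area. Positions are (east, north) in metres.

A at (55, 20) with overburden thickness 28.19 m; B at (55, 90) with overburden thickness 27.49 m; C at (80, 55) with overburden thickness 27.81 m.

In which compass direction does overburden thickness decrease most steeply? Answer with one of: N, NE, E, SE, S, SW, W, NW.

N

With d = a·x + b·y + c and A as origin, the differences give:
  0·a + 70·b = -0.70
  25·a + 35·b = -0.38
Eliminate b (×35 and ×70, subtract): -1750·a = 2.100 → a = ∂d/∂x = -0.001200
Back-substitute: b = ∂d/∂y = -0.01000.
Steepest decrease is along −∇f = (+0.001200 E, +0.01000 N) → north.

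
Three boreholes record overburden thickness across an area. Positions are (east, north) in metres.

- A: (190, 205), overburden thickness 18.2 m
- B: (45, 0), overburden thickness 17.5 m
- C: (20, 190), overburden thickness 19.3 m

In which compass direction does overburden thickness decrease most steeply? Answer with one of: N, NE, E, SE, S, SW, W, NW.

Taking A as reference: B−A = (-145, -205, -0.7); C−A = (-170, -15, +1.1).
Determinant of the coordinate differences = (-145)·(-15) − (-170)·(-205) = -32675.
∂d/∂x = [(-0.7)·(-15) − (+1.1)·(-205)] / -32675 = -0.007223
∂d/∂y = [(-145)·(+1.1) − (-170)·(-0.7)] / -32675 = +0.008523
Steepest decrease is along −∇f = (+0.007223 E, -0.008523 N) → southeast.

SE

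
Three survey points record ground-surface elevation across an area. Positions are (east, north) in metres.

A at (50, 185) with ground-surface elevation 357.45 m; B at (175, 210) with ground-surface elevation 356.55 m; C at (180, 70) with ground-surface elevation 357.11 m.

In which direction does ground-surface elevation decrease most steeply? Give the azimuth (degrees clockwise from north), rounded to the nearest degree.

056°

Taking A as reference: B−A = (125, 25, -0.90); C−A = (130, -115, -0.34).
Determinant of the coordinate differences = 125·(-115) − 130·25 = -17625.
∂z/∂x = [(-0.90)·(-115) − (-0.34)·25] / -17625 = -0.006355
∂z/∂y = [125·(-0.34) − 130·(-0.90)] / -17625 = -0.004227
Steepest decrease is along −∇f: components (+0.006355 E, +0.004227 N).
Azimuth = atan2(+0.006355, +0.004227) = 56.4° ≈ 056°.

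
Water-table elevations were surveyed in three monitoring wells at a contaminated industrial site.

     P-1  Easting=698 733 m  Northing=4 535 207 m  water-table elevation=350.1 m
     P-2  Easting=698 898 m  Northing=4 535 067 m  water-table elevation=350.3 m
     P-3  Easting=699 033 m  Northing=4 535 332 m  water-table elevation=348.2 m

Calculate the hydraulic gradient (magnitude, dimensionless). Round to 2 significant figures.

Differences from P-1: to P-2 (Δx, Δy, Δh) = (165, -140, +0.2); to P-3 = (300, 125, -1.9).
Solve a·Δx + b·Δy = Δh: det = 165·125 − 300·(-140) = 62625.
∂h/∂x = [(+0.2)·125 − (-1.9)·(-140)] / 62625 = -0.003848
∂h/∂y = [165·(-1.9) − 300·(+0.2)] / 62625 = -0.005964
|∇h| = √(-0.003848² + -0.005964²) = 0.007098

0.0071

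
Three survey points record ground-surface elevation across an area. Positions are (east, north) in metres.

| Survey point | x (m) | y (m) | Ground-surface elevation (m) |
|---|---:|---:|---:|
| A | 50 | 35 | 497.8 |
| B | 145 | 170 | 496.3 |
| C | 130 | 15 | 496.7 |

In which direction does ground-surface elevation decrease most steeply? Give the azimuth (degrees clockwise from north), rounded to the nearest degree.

085°

With z = a·x + b·y + c and A as origin, the differences give:
  95·a + 135·b = -1.5
  80·a + (-20)·b = -1.1
Eliminate b (×(-20) and ×135, subtract): -12700·a = 178.50 → a = ∂z/∂x = -0.01406
Back-substitute: b = ∂z/∂y = -0.001220.
Steepest decrease is along −∇f: components (+0.01406 E, +0.001220 N).
Azimuth = atan2(+0.01406, +0.001220) = 85.0° ≈ 085°.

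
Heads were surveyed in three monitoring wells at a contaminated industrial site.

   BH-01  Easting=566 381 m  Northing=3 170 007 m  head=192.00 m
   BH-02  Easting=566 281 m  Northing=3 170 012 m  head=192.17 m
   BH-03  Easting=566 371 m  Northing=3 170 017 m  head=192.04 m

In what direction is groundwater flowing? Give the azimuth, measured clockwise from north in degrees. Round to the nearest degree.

147°

Differences from BH-01: to BH-02 (Δx, Δy, Δh) = (-100, 5, +0.17); to BH-03 = (-10, 10, +0.04).
Determinant of the coordinate differences = (-100)·10 − (-10)·5 = -950.
∂h/∂x = [(+0.17)·10 − (+0.04)·5] / -950 = -0.001579
∂h/∂y = [(-100)·(+0.04) − (-10)·(+0.17)] / -950 = +0.002421
Flow direction (−∇h) has components (+0.001579 E, -0.002421 N).
Azimuth = atan2(E, N) = atan2(+0.001579, -0.002421) = 146.9° ≈ 147°.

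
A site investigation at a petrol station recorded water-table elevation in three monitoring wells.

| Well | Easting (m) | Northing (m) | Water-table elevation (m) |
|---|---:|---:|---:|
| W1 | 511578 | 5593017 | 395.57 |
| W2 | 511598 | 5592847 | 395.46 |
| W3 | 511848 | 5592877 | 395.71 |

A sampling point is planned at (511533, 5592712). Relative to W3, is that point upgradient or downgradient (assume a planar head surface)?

With h = a·x + b·y + c and W1 as origin, the differences give:
  20·a + (-170)·b = -0.11
  270·a + (-140)·b = +0.14
Eliminate b (×(-140) and ×(-170), subtract): 43100·a = 39.200 → a = ∂h/∂x = +0.0009095
Back-substitute: b = ∂h/∂y = +0.0007541.
Head at (511533, 5592712) = 395.57 + (+0.0009095)·(-45) + (+0.0007541)·(-305) = 395.30 m.
That is lower than the 395.71 m at W3, so the point is downgradient.

downgradient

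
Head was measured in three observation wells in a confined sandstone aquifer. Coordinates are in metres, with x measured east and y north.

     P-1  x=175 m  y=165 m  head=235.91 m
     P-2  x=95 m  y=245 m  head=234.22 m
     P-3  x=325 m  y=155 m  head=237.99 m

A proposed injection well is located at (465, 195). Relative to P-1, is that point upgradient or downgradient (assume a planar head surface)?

upgradient

Taking P-1 as reference: P-2−P-1 = (-80, 80, -1.69); P-3−P-1 = (150, -10, +2.08).
Determinant of the coordinate differences = (-80)·(-10) − 150·80 = -11200.
∂h/∂x = [(-1.69)·(-10) − (+2.08)·80] / -11200 = +0.01335
∂h/∂y = [(-80)·(+2.08) − 150·(-1.69)] / -11200 = -0.007777
Head at (465, 195) = 235.91 + (+0.01335)·(290) + (-0.007777)·(30) = 239.55 m.
That is higher than the 235.91 m at P-1, so the point is upgradient.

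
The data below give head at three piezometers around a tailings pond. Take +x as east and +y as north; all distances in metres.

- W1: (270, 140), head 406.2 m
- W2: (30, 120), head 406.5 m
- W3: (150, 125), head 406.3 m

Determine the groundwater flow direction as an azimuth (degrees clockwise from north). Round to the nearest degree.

168°

Taking W1 as reference: W2−W1 = (-240, -20, +0.3); W3−W1 = (-120, -15, +0.1).
Solve a·Δx + b·Δy = Δh: det = (-240)·(-15) − (-120)·(-20) = 1200.
∂h/∂x = [(+0.3)·(-15) − (+0.1)·(-20)] / 1200 = -0.002083
∂h/∂y = [(-240)·(+0.1) − (-120)·(+0.3)] / 1200 = +0.010000
Flow direction (−∇h) has components (+0.002083 E, -0.010000 N).
Azimuth = atan2(E, N) = atan2(+0.002083, -0.010000) = 168.2° ≈ 168°.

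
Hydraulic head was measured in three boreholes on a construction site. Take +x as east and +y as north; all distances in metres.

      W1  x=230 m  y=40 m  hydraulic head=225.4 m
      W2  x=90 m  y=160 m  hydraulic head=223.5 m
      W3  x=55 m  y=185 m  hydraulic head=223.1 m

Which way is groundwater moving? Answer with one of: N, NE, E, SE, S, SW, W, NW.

Three-point gradient (reference W1): Δ to W2 = (-140, 120, -1.9), Δ to W3 = (-175, 145, -2.3).
∂h/∂x = +0.0007143, ∂h/∂y = -0.01500 (det = 700).
Flow = −∇h = (-0.0007143 east, +0.01500 north), which points north.

N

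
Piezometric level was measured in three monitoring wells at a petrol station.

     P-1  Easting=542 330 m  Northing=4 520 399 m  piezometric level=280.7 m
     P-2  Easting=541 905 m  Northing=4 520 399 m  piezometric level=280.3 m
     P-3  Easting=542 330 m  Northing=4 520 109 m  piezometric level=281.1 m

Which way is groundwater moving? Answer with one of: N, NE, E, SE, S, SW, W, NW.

∂h/∂x = (280.3 − 280.7) / (541905 − 542330) = +0.0009412
∂h/∂y = (281.1 − 280.7) / (4520109 − 4520399) = -0.001379
Flow = −∇h = (-0.0009412 east, +0.001379 north), which points northwest.

NW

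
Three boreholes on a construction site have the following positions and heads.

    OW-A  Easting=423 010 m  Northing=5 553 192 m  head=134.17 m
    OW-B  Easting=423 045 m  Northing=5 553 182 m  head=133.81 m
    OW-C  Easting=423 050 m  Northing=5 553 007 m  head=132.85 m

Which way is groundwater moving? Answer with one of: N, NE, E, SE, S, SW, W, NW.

With h = a·x + b·y + c and OW-A as origin, the differences give:
  35·a + (-10)·b = -0.36
  40·a + (-185)·b = -1.32
Eliminate b (×(-185) and ×(-10), subtract): -6075·a = 53.400 → a = ∂h/∂x = -0.008790
Back-substitute: b = ∂h/∂y = +0.005235.
Flow = −∇h = (+0.008790 east, -0.005235 north), which points southeast.

SE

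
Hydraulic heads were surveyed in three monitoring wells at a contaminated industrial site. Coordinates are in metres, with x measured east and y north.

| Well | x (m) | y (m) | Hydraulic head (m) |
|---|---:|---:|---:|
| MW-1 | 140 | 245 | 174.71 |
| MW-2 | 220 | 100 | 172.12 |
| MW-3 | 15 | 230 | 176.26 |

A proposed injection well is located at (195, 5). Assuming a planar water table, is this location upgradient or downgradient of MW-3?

Three-point gradient (reference MW-1): Δ to MW-2 = (80, -145, -2.59), Δ to MW-3 = (-125, -15, +1.55).
∂h/∂x = -0.01364, ∂h/∂y = +0.01034 (det = -19325).
Head at (195, 5) = 174.71 + (-0.01364)·(55) + (+0.01034)·(-240) = 171.48 m.
That is lower than the 176.26 m at MW-3, so the point is downgradient.

downgradient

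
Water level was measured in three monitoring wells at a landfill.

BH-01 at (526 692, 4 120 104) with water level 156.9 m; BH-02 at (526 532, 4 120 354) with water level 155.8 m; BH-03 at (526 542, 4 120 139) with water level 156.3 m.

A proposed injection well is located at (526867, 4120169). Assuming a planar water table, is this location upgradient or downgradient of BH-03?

Differences from BH-01: to BH-02 (Δx, Δy, Δh) = (-160, 250, -1.1); to BH-03 = (-150, 35, -0.6).
Solve a·Δx + b·Δy = Δh: det = (-160)·35 − (-150)·250 = 31900.
∂h/∂x = [(-1.1)·35 − (-0.6)·250] / 31900 = +0.003495
∂h/∂y = [(-160)·(-0.6) − (-150)·(-1.1)] / 31900 = -0.002163
Head at (526867, 4120169) = 156.9 + (+0.003495)·(175) + (-0.002163)·(65) = 157.37 m.
That is higher than the 156.3 m at BH-03, so the point is upgradient.

upgradient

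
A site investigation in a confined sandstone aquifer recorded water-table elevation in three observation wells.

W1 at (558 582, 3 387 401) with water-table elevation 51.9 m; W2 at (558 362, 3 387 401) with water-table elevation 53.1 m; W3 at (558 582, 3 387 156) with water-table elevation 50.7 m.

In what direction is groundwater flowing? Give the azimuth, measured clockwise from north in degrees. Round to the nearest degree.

132°

∂h/∂x = (53.1 − 51.9) / (558362 − 558582) = -0.005455
∂h/∂y = (50.7 − 51.9) / (3387156 − 3387401) = +0.004898
Flow direction (−∇h) has components (+0.005455 E, -0.004898 N).
Azimuth = atan2(E, N) = atan2(+0.005455, -0.004898) = 131.9° ≈ 132°.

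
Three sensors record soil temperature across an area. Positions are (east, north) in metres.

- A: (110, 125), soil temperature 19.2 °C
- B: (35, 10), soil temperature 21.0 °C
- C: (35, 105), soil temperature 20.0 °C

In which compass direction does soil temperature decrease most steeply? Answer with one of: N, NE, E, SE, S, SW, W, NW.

With T = a·x + b·y + c and A as origin, the differences give:
  (-75)·a + (-115)·b = +1.8
  (-75)·a + (-20)·b = +0.8
Eliminate b (×(-20) and ×(-115), subtract): -7125·a = 56.00 → a = ∂T/∂x = -0.007860
Back-substitute: b = ∂T/∂y = -0.01053.
Steepest decrease is along −∇f = (+0.007860 E, +0.01053 N) → northeast.

NE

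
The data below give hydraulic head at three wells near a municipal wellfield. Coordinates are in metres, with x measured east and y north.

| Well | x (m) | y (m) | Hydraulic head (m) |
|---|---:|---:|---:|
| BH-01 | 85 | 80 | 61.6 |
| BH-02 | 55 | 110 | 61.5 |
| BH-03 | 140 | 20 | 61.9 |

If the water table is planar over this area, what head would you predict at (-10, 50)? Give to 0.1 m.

64.2 m

With h = a·x + b·y + c and BH-01 as origin, the differences give:
  (-30)·a + 30·b = -0.1
  55·a + (-60)·b = +0.3
Eliminate b (×(-60) and ×30, subtract): 150·a = -3.00 → a = ∂h/∂x = -0.02000
Back-substitute: b = ∂h/∂y = -0.02333.
h(-10, 50) = 61.6 + (-0.02000)·(-95) + (-0.02333)·(-30) = 61.6 +1.900 +0.700 = 64.200 m.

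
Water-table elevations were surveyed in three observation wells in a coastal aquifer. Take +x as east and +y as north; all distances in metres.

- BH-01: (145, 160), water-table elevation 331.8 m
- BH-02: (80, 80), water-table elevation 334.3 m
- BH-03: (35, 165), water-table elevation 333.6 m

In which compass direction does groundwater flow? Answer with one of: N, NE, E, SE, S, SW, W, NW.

Taking BH-01 as reference: BH-02−BH-01 = (-65, -80, +2.5); BH-03−BH-01 = (-110, 5, +1.8).
Determinant of the coordinate differences = (-65)·5 − (-110)·(-80) = -9125.
∂h/∂x = [(+2.5)·5 − (+1.8)·(-80)] / -9125 = -0.01715
∂h/∂y = [(-65)·(+1.8) − (-110)·(+2.5)] / -9125 = -0.01732
Flow = −∇h = (+0.01715 east, +0.01732 north), which points northeast.

NE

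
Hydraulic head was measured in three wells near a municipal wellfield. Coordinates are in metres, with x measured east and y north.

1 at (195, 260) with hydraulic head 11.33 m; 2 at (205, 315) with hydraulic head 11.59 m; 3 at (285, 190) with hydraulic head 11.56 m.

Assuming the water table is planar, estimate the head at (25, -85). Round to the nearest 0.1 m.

Differences from 1: to 2 (Δx, Δy, Δh) = (10, 55, +0.26); to 3 = (90, -70, +0.23).
Determinant of the coordinate differences = 10·(-70) − 90·55 = -5650.
∂h/∂x = [(+0.26)·(-70) − (+0.23)·55] / -5650 = +0.005460
∂h/∂y = [10·(+0.23) − 90·(+0.26)] / -5650 = +0.003735
h(25, -85) = 11.33 + (+0.005460)·(-170) + (+0.003735)·(-345) = 11.33 -0.928 -1.288 = 9.113 m.

9.1 m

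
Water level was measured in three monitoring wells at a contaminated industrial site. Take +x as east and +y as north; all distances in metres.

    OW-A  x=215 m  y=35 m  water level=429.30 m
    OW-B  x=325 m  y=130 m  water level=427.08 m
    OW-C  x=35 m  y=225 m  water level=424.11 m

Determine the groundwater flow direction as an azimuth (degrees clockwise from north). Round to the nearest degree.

356°

Taking OW-A as reference: OW-B−OW-A = (110, 95, -2.22); OW-C−OW-A = (-180, 190, -5.19).
Solve a·Δx + b·Δy = Δh: det = 110·190 − (-180)·95 = 38000.
∂h/∂x = [(-2.22)·190 − (-5.19)·95] / 38000 = +0.001875
∂h/∂y = [110·(-5.19) − (-180)·(-2.22)] / 38000 = -0.02554
Flow direction (−∇h) has components (-0.001875 E, +0.02554 N).
Azimuth = atan2(E, N) = atan2(-0.001875, +0.02554) = 355.8° ≈ 356°.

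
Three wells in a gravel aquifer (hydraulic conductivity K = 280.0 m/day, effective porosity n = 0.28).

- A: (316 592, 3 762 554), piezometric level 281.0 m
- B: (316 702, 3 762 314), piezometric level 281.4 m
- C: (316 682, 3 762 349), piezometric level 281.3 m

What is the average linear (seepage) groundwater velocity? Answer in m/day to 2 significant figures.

11 m/day

With h = a·x + b·y + c and A as origin, the differences give:
  110·a + (-240)·b = +0.4
  90·a + (-205)·b = +0.3
Eliminate b (×(-205) and ×(-240), subtract): -950·a = -10.00 → a = ∂h/∂x = +0.01053
Back-substitute: b = ∂h/∂y = +0.003158.
|∇h| = √(0.01053² + 0.003158²) = 0.01099
Seepage velocity v = K·i/n = 280.0 × 0.01099 / 0.28 = 10.99 m/day.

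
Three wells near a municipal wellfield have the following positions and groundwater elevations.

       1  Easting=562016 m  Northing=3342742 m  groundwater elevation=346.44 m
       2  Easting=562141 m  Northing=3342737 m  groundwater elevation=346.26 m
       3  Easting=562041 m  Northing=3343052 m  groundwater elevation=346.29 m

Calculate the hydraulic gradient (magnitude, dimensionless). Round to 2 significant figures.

0.0015

Differences from 1: to 2 (Δx, Δy, Δh) = (125, -5, -0.18); to 3 = (25, 310, -0.15).
Determinant of the coordinate differences = 125·310 − 25·(-5) = 38875.
∂h/∂x = [(-0.18)·310 − (-0.15)·(-5)] / 38875 = -0.001455
∂h/∂y = [125·(-0.15) − 25·(-0.18)] / 38875 = -0.0003666
|∇h| = √(-0.001455² + -0.0003666²) = 0.0015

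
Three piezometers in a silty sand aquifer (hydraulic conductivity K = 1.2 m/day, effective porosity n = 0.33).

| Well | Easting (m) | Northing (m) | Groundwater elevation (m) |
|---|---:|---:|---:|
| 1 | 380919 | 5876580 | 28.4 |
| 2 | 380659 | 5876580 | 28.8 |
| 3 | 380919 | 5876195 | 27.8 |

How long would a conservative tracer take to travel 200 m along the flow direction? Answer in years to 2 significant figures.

69 years

∂h/∂x = (28.8 − 28.4) / (380659 − 380919) = -0.001538
∂h/∂y = (27.8 − 28.4) / (5876195 − 5876580) = +0.001558
|∇h| = √(-0.001538² + 0.001558²) = 0.002189
Seepage velocity v = K·i/n = 1.2 × 0.002189 / 0.33 = 0.00796 m/day.
t = 200 / 0.00796 = 2.513e+04 days = 68.8 years.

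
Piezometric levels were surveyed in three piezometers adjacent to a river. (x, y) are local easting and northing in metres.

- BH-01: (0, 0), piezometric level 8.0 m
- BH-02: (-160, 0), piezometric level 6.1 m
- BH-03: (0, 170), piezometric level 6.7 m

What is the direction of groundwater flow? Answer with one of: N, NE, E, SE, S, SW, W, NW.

NW

∂h/∂x = (6.1 − 8.0) / (-160 − 0) = +0.01188
∂h/∂y = (6.7 − 8.0) / (170 − 0) = -0.007647
Flow = −∇h = (-0.01188 east, +0.007647 north), which points northwest.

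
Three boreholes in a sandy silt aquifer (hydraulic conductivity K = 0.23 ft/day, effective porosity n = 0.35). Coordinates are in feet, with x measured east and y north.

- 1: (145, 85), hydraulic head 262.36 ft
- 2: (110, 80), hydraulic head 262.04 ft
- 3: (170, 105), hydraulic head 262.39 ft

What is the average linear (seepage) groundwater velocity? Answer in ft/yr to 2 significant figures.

3.9 ft/yr

Differences from 1: to 2 (Δx, Δy, Δh) = (-35, -5, -0.32); to 3 = (25, 20, +0.03).
Determinant of the coordinate differences = (-35)·20 − 25·(-5) = -575.
∂h/∂x = [(-0.32)·20 − (+0.03)·(-5)] / -575 = +0.01087
∂h/∂y = [(-35)·(+0.03) − 25·(-0.32)] / -575 = -0.01209
|∇h| = √(0.01087² + -0.01209²) = 0.01626
Seepage velocity v = K·i/n = 0.23 × 0.01626 / 0.35 = 0.01069 ft/day = 3.905 ft/yr.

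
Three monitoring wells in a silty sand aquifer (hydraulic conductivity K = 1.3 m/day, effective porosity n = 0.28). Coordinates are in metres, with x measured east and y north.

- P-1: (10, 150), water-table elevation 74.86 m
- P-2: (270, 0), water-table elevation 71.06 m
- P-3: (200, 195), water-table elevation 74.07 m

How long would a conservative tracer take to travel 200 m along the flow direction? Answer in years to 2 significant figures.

8.0 years

Differences from P-1: to P-2 (Δx, Δy, Δh) = (260, -150, -3.80); to P-3 = (190, 45, -0.79).
Solve a·Δx + b·Δy = Δh: det = 260·45 − 190·(-150) = 40200.
∂h/∂x = [(-3.80)·45 − (-0.79)·(-150)] / 40200 = -0.007201
∂h/∂y = [260·(-0.79) − 190·(-3.80)] / 40200 = +0.01285
|∇h| = √(-0.007201² + 0.01285²) = 0.01473
Seepage velocity v = K·i/n = 1.3 × 0.01473 / 0.28 = 0.06839 m/day.
t = 200 / 0.06839 = 2924 days = 8.01 years.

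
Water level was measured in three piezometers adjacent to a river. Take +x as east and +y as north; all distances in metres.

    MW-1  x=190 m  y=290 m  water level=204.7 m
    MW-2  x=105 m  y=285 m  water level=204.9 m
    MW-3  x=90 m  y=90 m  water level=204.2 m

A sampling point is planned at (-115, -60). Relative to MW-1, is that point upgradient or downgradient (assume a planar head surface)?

Taking MW-1 as reference: MW-2−MW-1 = (-85, -5, +0.2); MW-3−MW-1 = (-100, -200, -0.5).
Determinant of the coordinate differences = (-85)·(-200) − (-100)·(-5) = 16500.
∂h/∂x = [(+0.2)·(-200) − (-0.5)·(-5)] / 16500 = -0.002576
∂h/∂y = [(-85)·(-0.5) − (-100)·(+0.2)] / 16500 = +0.003788
Head at (-115, -60) = 204.7 + (-0.002576)·(-305) + (+0.003788)·(-350) = 204.16 m.
That is lower than the 204.7 m at MW-1, so the point is downgradient.

downgradient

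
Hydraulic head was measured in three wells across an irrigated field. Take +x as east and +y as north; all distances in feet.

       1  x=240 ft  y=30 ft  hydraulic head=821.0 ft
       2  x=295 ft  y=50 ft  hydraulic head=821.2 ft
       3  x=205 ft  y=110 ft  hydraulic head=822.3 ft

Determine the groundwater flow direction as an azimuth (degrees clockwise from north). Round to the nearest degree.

173°

With h = a·x + b·y + c and 1 as origin, the differences give:
  55·a + 20·b = +0.2
  (-35)·a + 80·b = +1.3
Eliminate b (×80 and ×20, subtract): 5100·a = -10.00 → a = ∂h/∂x = -0.001961
Back-substitute: b = ∂h/∂y = +0.01539.
Flow direction (−∇h) has components (+0.001961 E, -0.01539 N).
Azimuth = atan2(E, N) = atan2(+0.001961, -0.01539) = 172.7° ≈ 173°.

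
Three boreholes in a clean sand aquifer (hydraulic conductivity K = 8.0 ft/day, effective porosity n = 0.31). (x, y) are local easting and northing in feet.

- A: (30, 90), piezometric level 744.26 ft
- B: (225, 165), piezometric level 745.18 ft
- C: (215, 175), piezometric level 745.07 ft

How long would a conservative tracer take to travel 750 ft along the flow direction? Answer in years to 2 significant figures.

With h = a·x + b·y + c and A as origin, the differences give:
  195·a + 75·b = +0.92
  185·a + 85·b = +0.81
Eliminate b (×85 and ×75, subtract): 2700·a = 17.450 → a = ∂h/∂x = +0.006463
Back-substitute: b = ∂h/∂y = -0.004537.
|∇h| = √(0.006463² + -0.004537²) = 0.007897
Seepage velocity v = K·i/n = 8.0 × 0.007897 / 0.31 = 0.2038 ft/day.
t = 750 / 0.2038 = 3680 days = 10.1 years.

10 years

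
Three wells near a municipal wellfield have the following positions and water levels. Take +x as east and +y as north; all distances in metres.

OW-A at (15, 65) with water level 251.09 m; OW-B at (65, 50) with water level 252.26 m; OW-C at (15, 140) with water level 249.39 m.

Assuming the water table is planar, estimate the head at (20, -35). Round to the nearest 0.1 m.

253.4 m

With h = a·x + b·y + c and OW-A as origin, the differences give:
  50·a + (-15)·b = +1.17
  0·a + 75·b = -1.70
Eliminate b (×75 and ×(-15), subtract): 3750·a = 62.250 → a = ∂h/∂x = +0.01660
Back-substitute: b = ∂h/∂y = -0.02267.
h(20, -35) = 251.09 + (+0.01660)·(5) + (-0.02267)·(-100) = 251.09 +0.083 +2.267 = 253.440 m.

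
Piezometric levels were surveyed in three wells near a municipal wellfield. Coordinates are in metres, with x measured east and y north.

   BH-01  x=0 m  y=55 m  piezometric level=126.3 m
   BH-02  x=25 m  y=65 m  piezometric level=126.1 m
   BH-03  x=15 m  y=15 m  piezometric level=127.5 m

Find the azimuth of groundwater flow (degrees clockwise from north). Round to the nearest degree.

353°

Taking BH-01 as reference: BH-02−BH-01 = (25, 10, -0.2); BH-03−BH-01 = (15, -40, +1.2).
Solve a·Δx + b·Δy = Δh: det = 25·(-40) − 15·10 = -1150.
∂h/∂x = [(-0.2)·(-40) − (+1.2)·10] / -1150 = +0.003478
∂h/∂y = [25·(+1.2) − 15·(-0.2)] / -1150 = -0.02870
Flow direction (−∇h) has components (-0.003478 E, +0.02870 N).
Azimuth = atan2(E, N) = atan2(-0.003478, +0.02870) = 353.1° ≈ 353°.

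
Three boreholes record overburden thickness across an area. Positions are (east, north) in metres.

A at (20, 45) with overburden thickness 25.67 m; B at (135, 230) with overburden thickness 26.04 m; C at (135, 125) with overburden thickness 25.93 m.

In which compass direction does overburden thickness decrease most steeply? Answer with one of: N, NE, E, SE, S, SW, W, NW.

Taking A as reference: B−A = (115, 185, +0.37); C−A = (115, 80, +0.26).
Solve a·Δx + b·Δy = Δd: det = 115·80 − 115·185 = -12075.
∂d/∂x = [(+0.37)·80 − (+0.26)·185] / -12075 = +0.001532
∂d/∂y = [115·(+0.26) − 115·(+0.37)] / -12075 = +0.001048
Steepest decrease is along −∇f = (-0.001532 E, -0.001048 N) → southwest.

SW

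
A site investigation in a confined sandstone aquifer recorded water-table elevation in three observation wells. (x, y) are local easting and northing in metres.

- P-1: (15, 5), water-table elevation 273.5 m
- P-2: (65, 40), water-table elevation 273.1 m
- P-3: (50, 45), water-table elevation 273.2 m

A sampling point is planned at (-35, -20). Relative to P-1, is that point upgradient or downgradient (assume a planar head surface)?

Taking P-1 as reference: P-2−P-1 = (50, 35, -0.4); P-3−P-1 = (35, 40, -0.3).
Determinant of the coordinate differences = 50·40 − 35·35 = 775.
∂h/∂x = [(-0.4)·40 − (-0.3)·35] / 775 = -0.007097
∂h/∂y = [50·(-0.3) − 35·(-0.4)] / 775 = -0.001290
Head at (-35, -20) = 273.5 + (-0.007097)·(-50) + (-0.001290)·(-25) = 273.89 m.
That is higher than the 273.5 m at P-1, so the point is upgradient.

upgradient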